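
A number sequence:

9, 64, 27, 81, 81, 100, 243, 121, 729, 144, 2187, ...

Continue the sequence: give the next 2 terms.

169, 6561

Odd-indexed and even-indexed terms follow separate rules.
Subsequence A: 9, 27, 81, 243, 729, 2187. Powers 3^2, 3^3, 3^4, ….
Subsequence B: 64, 81, 100, 121, 144. Consecutive squares n² from n = 8.
Term 12 comes from subsequence B (its 6th entry): 169.
Term 13 comes from subsequence A (its 7th entry): 6561.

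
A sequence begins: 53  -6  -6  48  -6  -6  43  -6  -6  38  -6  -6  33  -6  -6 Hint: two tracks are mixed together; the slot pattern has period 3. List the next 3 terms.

The slot pattern repeats as ABB (period 3), so there are 2 interleaved tracks.
Subsequence A: 53, 48, 43, 38, 33 — arithmetic, step −5.
Subsequence B: -6, -6, -6, -6, -6, -6, -6, -6, -6, -6 — always -6.
The 16th slot belongs to subsequence A; its 6th term is 28.
The 17th slot belongs to subsequence B; its 11th term is -6.
Position 18 → subsequence B, term 12 = -6.

28, -6, -6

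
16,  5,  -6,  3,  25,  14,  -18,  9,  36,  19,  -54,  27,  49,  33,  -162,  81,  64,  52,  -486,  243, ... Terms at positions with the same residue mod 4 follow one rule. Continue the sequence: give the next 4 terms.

Split by position mod 4: positions 1, 5, 9, … form one track, and each other residue class forms its own.
Stream A: 16, 25, 36, 49, 64 — consecutive squares n² from n = 4.
Stream B: 5, 14, 19, 33, 52 — a Fibonacci-like recurrence a_n = a_{n-1} + a_{n-2}.
Stream C: -6, -18, -54, -162, -486 — a geometric progression (common ratio 3).
Stream D: 3, 9, 27, 81, 243 — successive powers of 3.
Term 21 comes from stream A (its 6th entry): 81.
The 22nd slot belongs to stream B; its 6th term is 85.
The 23rd slot belongs to stream C; its 6th term is -1458.
Position 24 → stream D, term 6 = 729.

81, 85, -1458, 729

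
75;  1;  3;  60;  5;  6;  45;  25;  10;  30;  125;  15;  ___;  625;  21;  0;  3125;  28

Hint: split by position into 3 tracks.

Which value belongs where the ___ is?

Split by position mod 3: positions 1, 4, 7, … form one track, and each other residue class forms its own.
Track A = 75, 60, 45, 30, ?, 0: linear: a_n = 90 − 15·n.
Track B = 1, 5, 25, 125, 625, 3125: powers of 5.
Track C = 3, 6, 10, 15, 21, 28: triangular numbers starting at T_2.
Filling track A at index 5 by its rule yields 15.

15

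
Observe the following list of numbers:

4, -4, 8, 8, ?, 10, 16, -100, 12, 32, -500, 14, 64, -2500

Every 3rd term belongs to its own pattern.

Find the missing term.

Read the sequence 3 terms at a time; column i is its own pattern.
Subsequence A: 4, 8, 16, 32, 64. Powers of 2.
Subsequence B: -4, ?, -100, -500, -2500. Multiplying by 5 each time.
Subsequence C: 8, 10, 12, 14. Arithmetic with common difference +2.
So the missing entry in subsequence B is -20.

-20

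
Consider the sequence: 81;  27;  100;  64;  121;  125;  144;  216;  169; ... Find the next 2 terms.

343, 196

Split by position mod 2 into 2 tracks.
Subsequence A is 81, 100, 121, 144, 169, which is the squares 9², 10², 11², ….
Subsequence B is 27, 64, 125, 216, which is perfect cubes starting at 3³.
Position 10 → subsequence B, term 5 = 343.
Term 11 comes from subsequence A (its 6th entry): 196.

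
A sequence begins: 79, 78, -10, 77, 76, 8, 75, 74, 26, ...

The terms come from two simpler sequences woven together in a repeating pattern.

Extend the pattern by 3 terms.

Reading positions in blocks of 3 reveals the pattern AAB — 2 tracks woven together.
Track A: 79, 78, 77, 76, 75, 74 (linear: a_n = 80 − n).
Track B: -10, 8, 26 (linear: a_n = -28 + 18·n).
Position 10 → track A, term 7 = 73.
Position 11 falls in track A as its term 8, giving 72.
Position 12 falls in track B as its term 4, giving 44.

73, 72, 44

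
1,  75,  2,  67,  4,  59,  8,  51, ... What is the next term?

Split by position mod 2 into 2 tracks.
Stream A = 1, 2, 4, 8: successive powers of 2.
Stream B = 75, 67, 59, 51: arithmetic with common difference −8.
Position 9 → stream A, term 5 = 16.

16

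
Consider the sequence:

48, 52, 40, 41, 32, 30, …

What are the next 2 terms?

24, 19

Taking every 2nd term gives 2 separate tracks.
Track A = 48, 40, 32: arithmetic, step −8.
Track B = 52, 41, 30: subtracting 11 each time.
Position 7 → track A, term 4 = 24.
The 8th slot belongs to track B; its 4th term is 19.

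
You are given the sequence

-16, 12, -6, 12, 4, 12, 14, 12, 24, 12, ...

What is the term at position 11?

34

Split by position mod 2 into 2 tracks.
Subsequence A = -16, -6, 4, 14, 24: adding 10 each time.
Subsequence B = 12, 12, 12, 12, 12: constant 12.
Term 11 comes from subsequence A (its 6th entry): 34.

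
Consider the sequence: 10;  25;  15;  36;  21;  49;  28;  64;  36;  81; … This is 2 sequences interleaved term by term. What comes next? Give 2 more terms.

45, 100

Split by position mod 2 into 2 tracks.
Stream A = 10, 15, 21, 28, 36: triangular numbers n(n+1)/2 for n = 4, 5, ….
Stream B = 25, 36, 49, 64, 81: the squares 5², 6², 7², ….
Position 11 → stream A, term 6 = 45.
Position 12 → stream B, term 6 = 100.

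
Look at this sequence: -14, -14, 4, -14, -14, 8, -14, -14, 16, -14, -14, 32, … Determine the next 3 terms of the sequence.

-14, -14, 64

The slot pattern repeats as AAB (period 3), so there are 2 interleaved tracks.
Track A is -14, -14, -14, -14, -14, -14, -14, -14, which is the constant sequence -14.
Track B is 4, 8, 16, 32, which is powers of 2.
Term 13 comes from track A (its 9th entry): -14.
Position 14 falls in track A as its term 10, giving -14.
Position 15 → track B, term 5 = 64.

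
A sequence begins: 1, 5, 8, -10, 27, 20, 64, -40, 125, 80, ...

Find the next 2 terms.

216, -160

Odd-indexed and even-indexed terms follow separate rules.
Subsequence A = 1, 8, 27, 64, 125: consecutive cubes n³ from n = 1.
Subsequence B = 5, -10, 20, -40, 80: geometric, ×-2 each step.
The 11th slot belongs to subsequence A; its 6th term is 216.
Term 12 comes from subsequence B (its 6th entry): -160.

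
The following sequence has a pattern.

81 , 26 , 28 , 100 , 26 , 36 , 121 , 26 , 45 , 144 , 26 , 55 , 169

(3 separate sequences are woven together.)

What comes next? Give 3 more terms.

26, 66, 196

The terms cycle through 3 interleaved subsequences.
Track A: 81, 100, 121, 144, 169 — consecutive squares n² from n = 9.
Track B: 26, 26, 26, 26 — constant 26.
Track C: 28, 36, 45, 55 — triangular numbers starting at T_7.
The 14th slot belongs to track B; its 5th term is 26.
Position 15 falls in track C as its term 5, giving 66.
Position 16 falls in track A as its term 6, giving 196.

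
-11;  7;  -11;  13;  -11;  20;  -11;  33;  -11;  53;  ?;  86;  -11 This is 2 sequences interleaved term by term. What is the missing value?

Taking every 2nd term gives 2 separate tracks.
Track A is -11, -11, -11, -11, -11, ?, -11, which is the constant sequence -11.
Track B is 7, 13, 20, 33, 53, 86, which is each term equals the sum of the previous two.
Track A's pattern makes the blank -11.

-11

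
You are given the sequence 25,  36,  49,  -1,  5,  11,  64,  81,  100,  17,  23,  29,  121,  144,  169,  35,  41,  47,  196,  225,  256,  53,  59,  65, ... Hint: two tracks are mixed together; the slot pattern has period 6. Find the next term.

The slot pattern repeats as AAABBB (period 6), so there are 2 interleaved tracks.
Subsequence A: 25, 36, 49, 64, 81, 100, 121, 144, 169, 196, 225, 256. Perfect squares starting at 5².
Subsequence B: -1, 5, 11, 17, 23, 29, 35, 41, 47, 53, 59, 65. Arithmetic with common difference +6.
Position 25 falls in subsequence A as its term 13, giving 289.

289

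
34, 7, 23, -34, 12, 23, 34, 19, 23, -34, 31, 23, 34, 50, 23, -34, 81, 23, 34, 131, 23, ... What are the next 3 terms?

-34, 212, 23

The terms cycle through 3 interleaved subsequences.
Track A = 34, -34, 34, -34, 34, -34, 34: alternating ±34.
Track B = 7, 12, 19, 31, 50, 81, 131: each term equals the sum of the previous two.
Track C = 23, 23, 23, 23, 23, 23, 23: constant 23.
The 22nd slot belongs to track A; its 8th term is -34.
The 23rd slot belongs to track B; its 8th term is 212.
Term 24 comes from track C (its 8th entry): 23.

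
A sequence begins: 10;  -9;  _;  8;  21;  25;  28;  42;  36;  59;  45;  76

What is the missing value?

Odd-indexed and even-indexed terms follow separate rules.
Stream A: 10, ?, 21, 28, 36, 45 (the triangular numbers T_4, T_5, …).
Stream B: -9, 8, 25, 42, 59, 76 (arithmetic, step +17).
Filling stream A at index 2 by its rule yields 15.

15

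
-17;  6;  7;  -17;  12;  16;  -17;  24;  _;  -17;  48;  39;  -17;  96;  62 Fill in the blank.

Taking every 3rd term gives 3 separate tracks.
Stream A = -17, -17, -17, -17, -17: always -17.
Stream B = 6, 12, 24, 48, 96: a geometric progression (common ratio 2).
Stream C = 7, 16, ?, 39, 62: a Fibonacci-like recurrence a_n = a_{n-1} + a_{n-2}.
Filling stream C at index 3 by its rule yields 23.

23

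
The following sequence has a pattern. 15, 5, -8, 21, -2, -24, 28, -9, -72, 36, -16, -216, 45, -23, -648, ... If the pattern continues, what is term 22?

Split by position mod 3: positions 1, 4, 7, … form one track, and each other residue class forms its own.
Stream A is 15, 21, 28, 36, 45, which is triangular numbers n(n+1)/2 for n = 5, 6, ….
Stream B is 5, -2, -9, -16, -23, which is arithmetic with common difference −7.
Stream C is -8, -24, -72, -216, -648, which is geometric, ×3 each step.
Position 22 → stream A, term 8 = 78.

78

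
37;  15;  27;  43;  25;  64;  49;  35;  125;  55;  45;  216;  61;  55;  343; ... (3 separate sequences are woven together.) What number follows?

Split by position mod 3: positions 1, 4, 7, … form one track, and each other residue class forms its own.
Stream A is 37, 43, 49, 55, 61, which is adding 6 each time.
Stream B is 15, 25, 35, 45, 55, which is arithmetic with common difference +10.
Stream C is 27, 64, 125, 216, 343, which is perfect cubes starting at 3³.
Term 16 comes from stream A (its 6th entry): 67.

67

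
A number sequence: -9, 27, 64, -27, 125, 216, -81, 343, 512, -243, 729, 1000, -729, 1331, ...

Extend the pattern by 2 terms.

1728, -2187

The slot pattern repeats as ABB (period 3), so there are 2 interleaved tracks.
Subsequence A is -9, -27, -81, -243, -729, which is multiplying by 3 each time.
Subsequence B is 27, 64, 125, 216, 343, 512, 729, 1000, 1331, which is perfect cubes starting at 3³.
Position 15 → subsequence B, term 10 = 1728.
Position 16 falls in subsequence A as its term 6, giving -2187.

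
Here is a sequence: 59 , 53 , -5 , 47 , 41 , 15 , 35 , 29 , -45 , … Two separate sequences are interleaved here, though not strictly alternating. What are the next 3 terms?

23, 17, 135

Reading positions in blocks of 3 reveals the pattern AAB — 2 tracks woven together.
Track A: 59, 53, 47, 41, 35, 29 (arithmetic with common difference −6).
Track B: -5, 15, -45 (geometric, ×-3 each step).
Term 10 comes from track A (its 7th entry): 23.
The 11th slot belongs to track A; its 8th term is 17.
Term 12 comes from track B (its 4th entry): 135.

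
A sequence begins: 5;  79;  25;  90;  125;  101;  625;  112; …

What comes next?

3125

Split by position mod 2 into 2 tracks.
Track A = 5, 25, 125, 625: successive powers of 5.
Track B = 79, 90, 101, 112: arithmetic with common difference +11.
The 9th slot belongs to track A; its 5th term is 3125.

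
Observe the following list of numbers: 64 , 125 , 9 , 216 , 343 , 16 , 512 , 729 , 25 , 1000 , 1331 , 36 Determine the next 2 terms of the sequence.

1728, 2197

The slot pattern repeats as AAB (period 3), so there are 2 interleaved tracks.
Track A: 64, 125, 216, 343, 512, 729, 1000, 1331. The cubes 4³, 5³, 6³, ….
Track B: 9, 16, 25, 36. Consecutive squares n² from n = 3.
Term 13 comes from track A (its 9th entry): 1728.
The 14th slot belongs to track A; its 10th term is 2197.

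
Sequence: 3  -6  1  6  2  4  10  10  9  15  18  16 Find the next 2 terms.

Read the sequence 3 terms at a time; column i is its own pattern.
Track A = 3, 6, 10, 15: triangular numbers starting at T_2.
Track B = -6, 2, 10, 18: arithmetic with common difference +8.
Track C = 1, 4, 9, 16: consecutive squares n² from n = 1.
Position 13 → track A, term 5 = 21.
Position 14 falls in track B as its term 5, giving 26.

21, 26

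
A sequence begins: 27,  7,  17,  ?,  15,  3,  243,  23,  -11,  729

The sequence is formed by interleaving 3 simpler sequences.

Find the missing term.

81

The terms cycle through 3 interleaved subsequences.
Track A: 27, ?, 243, 729 — powers 3^3, 3^4, 3^5, ….
Track B: 7, 15, 23 — arithmetic with common difference +8.
Track C: 17, 3, -11 — linear: a_n = 31 − 14·n.
Filling track A at index 2 by its rule yields 81.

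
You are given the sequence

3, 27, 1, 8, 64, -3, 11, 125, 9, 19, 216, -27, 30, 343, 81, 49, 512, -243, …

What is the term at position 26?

The terms cycle through 3 interleaved subsequences.
Track A is 3, 8, 11, 19, 30, 49, which is each term equals the sum of the previous two.
Track B is 27, 64, 125, 216, 343, 512, which is the cubes 3³, 4³, 5³, ….
Track C is 1, -3, 9, -27, 81, -243, which is geometric, ×-3 each step.
The 26th slot belongs to track B; its 9th term is 1331.

1331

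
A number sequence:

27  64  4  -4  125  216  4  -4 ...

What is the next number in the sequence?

Reading positions in blocks of 4 reveals the pattern AABB — 2 tracks woven together.
Subsequence A is 27, 64, 125, 216, which is consecutive cubes n³ from n = 3.
Subsequence B is 4, -4, 4, -4, which is oscillating between 4 and -4.
Position 9 falls in subsequence A as its term 5, giving 343.

343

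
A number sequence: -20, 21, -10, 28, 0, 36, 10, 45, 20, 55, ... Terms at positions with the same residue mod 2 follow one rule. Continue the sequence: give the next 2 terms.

Positions 1, 3, 5, … form one subsequence and positions 2, 4, 6, … form another.
Subsequence A = -20, -10, 0, 10, 20: arithmetic with common difference +10.
Subsequence B = 21, 28, 36, 45, 55: the triangular numbers T_6, T_7, ….
Position 11 → subsequence A, term 6 = 30.
Term 12 comes from subsequence B (its 6th entry): 66.

30, 66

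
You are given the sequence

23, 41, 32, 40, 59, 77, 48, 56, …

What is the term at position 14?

149

The slot pattern repeats as AABB (period 4), so there are 2 interleaved tracks.
Track A is 23, 41, 59, 77, which is linear: a_n = 5 + 18·n.
Track B is 32, 40, 48, 56, which is arithmetic, step +8.
Position 14 falls in track A as its term 8, giving 149.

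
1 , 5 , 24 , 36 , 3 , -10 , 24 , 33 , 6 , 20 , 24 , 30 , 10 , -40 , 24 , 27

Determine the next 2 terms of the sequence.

Split by position mod 4 into 4 tracks.
Stream A = 1, 3, 6, 10: the triangular numbers T_1, T_2, ….
Stream B = 5, -10, 20, -40: a geometric progression (common ratio -2).
Stream C = 24, 24, 24, 24: constant 24.
Stream D = 36, 33, 30, 27: arithmetic, step −3.
Position 17 falls in stream A as its term 5, giving 15.
Term 18 comes from stream B (its 5th entry): 80.

15, 80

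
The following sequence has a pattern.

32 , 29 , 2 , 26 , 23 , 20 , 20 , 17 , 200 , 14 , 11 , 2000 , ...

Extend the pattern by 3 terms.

Reading positions in blocks of 3 reveals the pattern AAB — 2 tracks woven together.
Stream A: 32, 29, 26, 23, 20, 17, 14, 11 (linear: a_n = 35 − 3·n).
Stream B: 2, 20, 200, 2000 (geometric, ×10 each step).
Position 13 falls in stream A as its term 9, giving 8.
Position 14 → stream A, term 10 = 5.
Position 15 → stream B, term 5 = 20000.

8, 5, 20000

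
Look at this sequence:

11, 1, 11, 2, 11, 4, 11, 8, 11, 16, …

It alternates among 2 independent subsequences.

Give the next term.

The terms cycle through 2 interleaved subsequences.
Stream A = 11, 11, 11, 11, 11: the constant sequence 11.
Stream B = 1, 2, 4, 8, 16: geometric with ratio 2.
Position 11 → stream A, term 6 = 11.

11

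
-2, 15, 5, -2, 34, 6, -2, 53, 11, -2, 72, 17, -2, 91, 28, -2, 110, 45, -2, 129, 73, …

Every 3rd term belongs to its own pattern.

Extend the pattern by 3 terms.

Split by position mod 3: positions 1, 4, 7, … form one track, and each other residue class forms its own.
Track A: -2, -2, -2, -2, -2, -2, -2. The constant sequence -2.
Track B: 15, 34, 53, 72, 91, 110, 129. Arithmetic, step +19.
Track C: 5, 6, 11, 17, 28, 45, 73. Each term equals the sum of the previous two.
Position 22 → track A, term 8 = -2.
The 23rd slot belongs to track B; its 8th term is 148.
Position 24 falls in track C as its term 8, giving 118.

-2, 148, 118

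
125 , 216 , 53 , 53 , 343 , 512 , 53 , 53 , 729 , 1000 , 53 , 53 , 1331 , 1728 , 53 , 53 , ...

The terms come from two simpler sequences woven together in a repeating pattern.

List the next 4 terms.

Positions follow the repeating pattern AABB; grouping by letter gives 2 tracks.
Track A: 125, 216, 343, 512, 729, 1000, 1331, 1728 — consecutive cubes n³ from n = 5.
Track B: 53, 53, 53, 53, 53, 53, 53, 53 — constant 53.
The 17th slot belongs to track A; its 9th term is 2197.
Position 18 falls in track A as its term 10, giving 2744.
The 19th slot belongs to track B; its 9th term is 53.
Term 20 comes from track B (its 10th entry): 53.

2197, 2744, 53, 53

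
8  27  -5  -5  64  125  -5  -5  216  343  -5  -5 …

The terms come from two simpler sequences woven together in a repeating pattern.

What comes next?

Positions follow the repeating pattern AABB; grouping by letter gives 2 tracks.
Track A is 8, 27, 64, 125, 216, 343, which is perfect cubes starting at 2³.
Track B is -5, -5, -5, -5, -5, -5, which is constant -5.
Position 13 falls in track A as its term 7, giving 512.

512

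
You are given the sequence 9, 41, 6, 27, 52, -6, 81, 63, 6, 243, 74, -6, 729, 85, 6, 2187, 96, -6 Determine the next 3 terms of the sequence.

Read the sequence 3 terms at a time; column i is its own pattern.
Stream A: 9, 27, 81, 243, 729, 2187 — powers 3^2, 3^3, 3^4, ….
Stream B: 41, 52, 63, 74, 85, 96 — adding 11 each time.
Stream C: 6, -6, 6, -6, 6, -6 — oscillating between 6 and -6.
The 19th slot belongs to stream A; its 7th term is 6561.
Position 20 falls in stream B as its term 7, giving 107.
The 21st slot belongs to stream C; its 7th term is 6.

6561, 107, 6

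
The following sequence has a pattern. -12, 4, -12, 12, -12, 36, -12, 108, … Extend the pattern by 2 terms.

Positions 1, 3, 5, … form one subsequence and positions 2, 4, 6, … form another.
Track A: -12, -12, -12, -12 — the constant sequence -12.
Track B: 4, 12, 36, 108 — multiplying by 3 each time.
The 9th slot belongs to track A; its 5th term is -12.
The 10th slot belongs to track B; its 5th term is 324.

-12, 324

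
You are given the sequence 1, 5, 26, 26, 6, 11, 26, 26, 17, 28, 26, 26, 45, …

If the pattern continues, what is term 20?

26

Positions follow the repeating pattern AABB; grouping by letter gives 2 tracks.
Stream A: 1, 5, 6, 11, 17, 28, 45 — a Fibonacci-like recurrence a_n = a_{n-1} + a_{n-2}.
Stream B: 26, 26, 26, 26, 26, 26 — the constant sequence 26.
The 20th slot belongs to stream B; its 10th term is 26.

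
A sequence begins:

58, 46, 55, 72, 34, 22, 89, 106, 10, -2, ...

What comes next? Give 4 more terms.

123, 140, -14, -26

Reading positions in blocks of 4 reveals the pattern AABB — 2 tracks woven together.
Track A: 58, 46, 34, 22, 10, -2 (arithmetic, step −12).
Track B: 55, 72, 89, 106 (linear: a_n = 38 + 17·n).
The 11th slot belongs to track B; its 5th term is 123.
Term 12 comes from track B (its 6th entry): 140.
Position 13 → track A, term 7 = -14.
The 14th slot belongs to track A; its 8th term is -26.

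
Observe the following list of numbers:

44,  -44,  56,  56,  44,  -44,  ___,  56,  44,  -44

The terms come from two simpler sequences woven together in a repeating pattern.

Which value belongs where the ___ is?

The slot pattern repeats as AABB (period 4), so there are 2 interleaved tracks.
Subsequence A is 44, -44, 44, -44, 44, -44, which is alternating ±44.
Subsequence B is 56, 56, ?, 56, which is the constant sequence 56.
The gap is subsequence B's term 3; the rule gives 56.

56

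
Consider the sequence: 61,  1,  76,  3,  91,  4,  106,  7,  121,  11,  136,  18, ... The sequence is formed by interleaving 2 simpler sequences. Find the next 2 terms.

151, 29

Positions 1, 3, 5, … form one subsequence and positions 2, 4, 6, … form another.
Track A is 61, 76, 91, 106, 121, 136, which is arithmetic, step +15.
Track B is 1, 3, 4, 7, 11, 18, which is a Fibonacci-like recurrence a_n = a_{n-1} + a_{n-2}.
Position 13 → track A, term 7 = 151.
The 14th slot belongs to track B; its 7th term is 29.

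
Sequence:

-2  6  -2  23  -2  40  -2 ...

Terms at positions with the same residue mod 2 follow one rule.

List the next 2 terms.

Odd-indexed and even-indexed terms follow separate rules.
Track A is -2, -2, -2, -2, which is always -2.
Track B is 6, 23, 40, which is arithmetic with common difference +17.
Position 8 falls in track B as its term 4, giving 57.
Term 9 comes from track A (its 5th entry): -2.

57, -2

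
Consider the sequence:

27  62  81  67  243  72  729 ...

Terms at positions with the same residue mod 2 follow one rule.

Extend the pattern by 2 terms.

77, 2187

Taking every 2nd term gives 2 separate tracks.
Stream A = 27, 81, 243, 729: successive powers of 3.
Stream B = 62, 67, 72: arithmetic, step +5.
Position 8 → stream B, term 4 = 77.
Position 9 falls in stream A as its term 5, giving 2187.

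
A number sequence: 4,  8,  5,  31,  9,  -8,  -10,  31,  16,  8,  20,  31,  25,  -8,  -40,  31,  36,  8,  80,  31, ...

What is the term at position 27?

Taking every 4th term gives 4 separate tracks.
Track A = 4, 9, 16, 25, 36: consecutive squares n² from n = 2.
Track B = 8, -8, 8, -8, 8: the oscillation 8·(−1)^(n+1).
Track C = 5, -10, 20, -40, 80: geometric with ratio -2.
Track D = 31, 31, 31, 31, 31: constant 31.
Position 27 falls in track C as its term 7, giving 320.

320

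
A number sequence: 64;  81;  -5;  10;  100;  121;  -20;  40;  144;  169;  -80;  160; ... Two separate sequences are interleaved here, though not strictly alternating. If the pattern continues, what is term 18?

289

Reading positions in blocks of 4 reveals the pattern AABB — 2 tracks woven together.
Track A: 64, 81, 100, 121, 144, 169 — consecutive squares n² from n = 8.
Track B: -5, 10, -20, 40, -80, 160 — geometric, ×-2 each step.
Term 18 comes from track A (its 10th entry): 289.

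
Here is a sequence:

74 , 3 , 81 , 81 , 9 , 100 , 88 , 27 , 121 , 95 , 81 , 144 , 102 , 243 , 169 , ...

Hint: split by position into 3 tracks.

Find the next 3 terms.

Read the sequence 3 terms at a time; column i is its own pattern.
Track A = 74, 81, 88, 95, 102: linear: a_n = 67 + 7·n.
Track B = 3, 9, 27, 81, 243: powers of 3.
Track C = 81, 100, 121, 144, 169: the squares 9², 10², 11², ….
Position 16 falls in track A as its term 6, giving 109.
Position 17 → track B, term 6 = 729.
Term 18 comes from track C (its 6th entry): 196.

109, 729, 196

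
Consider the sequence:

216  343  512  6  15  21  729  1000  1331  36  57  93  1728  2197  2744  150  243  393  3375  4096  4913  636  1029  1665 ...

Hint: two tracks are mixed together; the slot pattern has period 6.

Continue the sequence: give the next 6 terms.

5832, 6859, 8000, 2694, 4359, 7053

The slot pattern repeats as AAABBB (period 6), so there are 2 interleaved tracks.
Stream A is 216, 343, 512, 729, 1000, 1331, 1728, 2197, 2744, 3375, 4096, 4913, which is the cubes 6³, 7³, 8³, ….
Stream B is 6, 15, 21, 36, 57, 93, 150, 243, 393, 636, 1029, 1665, which is a Fibonacci-like recurrence a_n = a_{n-1} + a_{n-2}.
Term 25 comes from stream A (its 13th entry): 5832.
The 26th slot belongs to stream A; its 14th term is 6859.
Term 27 comes from stream A (its 15th entry): 8000.
Position 28 falls in stream B as its term 13, giving 2694.
Position 29 → stream B, term 14 = 4359.
Position 30 → stream B, term 15 = 7053.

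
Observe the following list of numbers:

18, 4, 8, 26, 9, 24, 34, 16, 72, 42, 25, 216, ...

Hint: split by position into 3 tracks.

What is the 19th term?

66

Split by position mod 3 into 3 tracks.
Track A: 18, 26, 34, 42 — adding 8 each time.
Track B: 4, 9, 16, 25 — consecutive squares n² from n = 2.
Track C: 8, 24, 72, 216 — multiplying by 3 each time.
The 19th slot belongs to track A; its 7th term is 66.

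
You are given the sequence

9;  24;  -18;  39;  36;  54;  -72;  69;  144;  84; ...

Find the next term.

-288

Odd-indexed and even-indexed terms follow separate rules.
Track A is 9, -18, 36, -72, 144, which is geometric with ratio -2.
Track B is 24, 39, 54, 69, 84, which is adding 15 each time.
Term 11 comes from track A (its 6th entry): -288.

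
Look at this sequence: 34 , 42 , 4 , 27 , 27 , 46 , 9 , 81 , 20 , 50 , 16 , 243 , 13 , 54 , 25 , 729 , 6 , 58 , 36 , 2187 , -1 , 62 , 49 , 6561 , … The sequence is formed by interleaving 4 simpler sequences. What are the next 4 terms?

-8, 66, 64, 19683

Taking every 4th term gives 4 separate tracks.
Subsequence A: 34, 27, 20, 13, 6, -1. Linear: a_n = 41 − 7·n.
Subsequence B: 42, 46, 50, 54, 58, 62. Linear: a_n = 38 + 4·n.
Subsequence C: 4, 9, 16, 25, 36, 49. Perfect squares starting at 2².
Subsequence D: 27, 81, 243, 729, 2187, 6561. Powers of 3.
The 25th slot belongs to subsequence A; its 7th term is -8.
The 26th slot belongs to subsequence B; its 7th term is 66.
Term 27 comes from subsequence C (its 7th entry): 64.
Position 28 → subsequence D, term 7 = 19683.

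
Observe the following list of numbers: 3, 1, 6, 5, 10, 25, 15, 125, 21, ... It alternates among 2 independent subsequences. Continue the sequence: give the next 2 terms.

625, 28

Odd-indexed and even-indexed terms follow separate rules.
Track A is 3, 6, 10, 15, 21, which is triangular numbers n(n+1)/2 for n = 2, 3, ….
Track B is 1, 5, 25, 125, which is multiplying by 5 each time.
Position 10 falls in track B as its term 5, giving 625.
Term 11 comes from track A (its 6th entry): 28.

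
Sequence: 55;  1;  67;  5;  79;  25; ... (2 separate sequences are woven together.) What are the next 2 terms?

91, 125

Taking every 2nd term gives 2 separate tracks.
Stream A = 55, 67, 79: arithmetic, step +12.
Stream B = 1, 5, 25: a geometric progression (common ratio 5).
The 7th slot belongs to stream A; its 4th term is 91.
The 8th slot belongs to stream B; its 4th term is 125.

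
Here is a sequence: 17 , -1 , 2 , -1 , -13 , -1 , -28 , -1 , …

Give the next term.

-43

Taking every 2nd term gives 2 separate tracks.
Track A is 17, 2, -13, -28, which is subtracting 15 each time.
Track B is -1, -1, -1, -1, which is always -1.
Position 9 → track A, term 5 = -43.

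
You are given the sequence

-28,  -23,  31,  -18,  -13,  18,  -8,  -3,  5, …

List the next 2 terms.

2, 7

Reading positions in blocks of 3 reveals the pattern AAB — 2 tracks woven together.
Track A: -28, -23, -18, -13, -8, -3. Arithmetic with common difference +5.
Track B: 31, 18, 5. Arithmetic with common difference −13.
Term 10 comes from track A (its 7th entry): 2.
The 11th slot belongs to track A; its 8th term is 7.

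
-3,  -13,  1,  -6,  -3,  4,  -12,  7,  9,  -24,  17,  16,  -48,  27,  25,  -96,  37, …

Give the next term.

The terms cycle through 3 interleaved subsequences.
Track A: -3, -6, -12, -24, -48, -96 — a geometric progression (common ratio 2).
Track B: -13, -3, 7, 17, 27, 37 — adding 10 each time.
Track C: 1, 4, 9, 16, 25 — consecutive squares n² from n = 1.
Position 18 → track C, term 6 = 36.

36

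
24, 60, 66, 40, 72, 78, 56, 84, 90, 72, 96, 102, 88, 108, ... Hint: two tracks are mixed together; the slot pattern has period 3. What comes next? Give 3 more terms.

114, 104, 120

Positions follow the repeating pattern ABB; grouping by letter gives 2 tracks.
Track A: 24, 40, 56, 72, 88 (arithmetic, step +16).
Track B: 60, 66, 72, 78, 84, 90, 96, 102, 108 (adding 6 each time).
Term 15 comes from track B (its 10th entry): 114.
Position 16 falls in track A as its term 6, giving 104.
Position 17 → track B, term 11 = 120.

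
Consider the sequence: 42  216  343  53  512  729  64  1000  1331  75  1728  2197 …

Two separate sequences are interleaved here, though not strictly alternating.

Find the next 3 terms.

86, 2744, 3375

Positions follow the repeating pattern ABB; grouping by letter gives 2 tracks.
Track A = 42, 53, 64, 75: linear: a_n = 31 + 11·n.
Track B = 216, 343, 512, 729, 1000, 1331, 1728, 2197: perfect cubes starting at 6³.
Position 13 → track A, term 5 = 86.
Position 14 → track B, term 9 = 2744.
Term 15 comes from track B (its 10th entry): 3375.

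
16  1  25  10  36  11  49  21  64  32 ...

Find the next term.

Taking every 2nd term gives 2 separate tracks.
Subsequence A = 16, 25, 36, 49, 64: consecutive squares n² from n = 4.
Subsequence B = 1, 10, 11, 21, 32: each term equals the sum of the previous two.
Position 11 falls in subsequence A as its term 6, giving 81.

81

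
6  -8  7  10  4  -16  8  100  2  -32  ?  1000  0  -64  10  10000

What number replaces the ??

9

Split by position mod 4: positions 1, 5, 9, … form one track, and each other residue class forms its own.
Track A: 6, 4, 2, 0. Arithmetic, step −2.
Track B: -8, -16, -32, -64. Geometric with ratio 2.
Track C: 7, 8, ?, 10. Adding 1 each time.
Track D: 10, 100, 1000, 10000. Powers of 10.
The gap is track C's term 3; the rule gives 9.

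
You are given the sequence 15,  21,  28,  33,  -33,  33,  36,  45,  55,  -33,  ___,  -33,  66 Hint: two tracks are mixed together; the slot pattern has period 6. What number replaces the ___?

33

Positions follow the repeating pattern AAABBB; grouping by letter gives 2 tracks.
Stream A: 15, 21, 28, 36, 45, 55, 66 — triangular numbers n(n+1)/2 for n = 5, 6, ….
Stream B: 33, -33, 33, -33, ?, -33 — the oscillation 33·(−1)^(n+1).
Filling stream B at index 5 by its rule yields 33.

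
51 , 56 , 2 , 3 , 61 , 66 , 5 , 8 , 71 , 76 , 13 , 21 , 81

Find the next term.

Positions follow the repeating pattern AABB; grouping by letter gives 2 tracks.
Subsequence A: 51, 56, 61, 66, 71, 76, 81 (linear: a_n = 46 + 5·n).
Subsequence B: 2, 3, 5, 8, 13, 21 (a Fibonacci-like recurrence a_n = a_{n-1} + a_{n-2}).
Position 14 → subsequence A, term 8 = 86.

86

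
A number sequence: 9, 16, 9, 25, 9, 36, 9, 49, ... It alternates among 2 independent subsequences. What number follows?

9

The terms cycle through 2 interleaved subsequences.
Track A: 9, 9, 9, 9 (the constant sequence 9).
Track B: 16, 25, 36, 49 (consecutive squares n² from n = 4).
The 9th slot belongs to track A; its 5th term is 9.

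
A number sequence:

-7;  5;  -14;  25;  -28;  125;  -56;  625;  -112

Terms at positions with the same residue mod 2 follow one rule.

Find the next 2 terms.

3125, -224

Odd-indexed and even-indexed terms follow separate rules.
Stream A: -7, -14, -28, -56, -112. A geometric progression (common ratio 2).
Stream B: 5, 25, 125, 625. Successive powers of 5.
Position 10 falls in stream B as its term 5, giving 3125.
The 11th slot belongs to stream A; its 6th term is -224.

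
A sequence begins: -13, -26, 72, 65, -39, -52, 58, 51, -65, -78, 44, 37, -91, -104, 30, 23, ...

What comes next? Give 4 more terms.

Positions follow the repeating pattern AABB; grouping by letter gives 2 tracks.
Stream A: -13, -26, -39, -52, -65, -78, -91, -104 (arithmetic, step −13).
Stream B: 72, 65, 58, 51, 44, 37, 30, 23 (linear: a_n = 79 − 7·n).
Term 17 comes from stream A (its 9th entry): -117.
Term 18 comes from stream A (its 10th entry): -130.
The 19th slot belongs to stream B; its 9th term is 16.
Position 20 falls in stream B as its term 10, giving 9.

-117, -130, 16, 9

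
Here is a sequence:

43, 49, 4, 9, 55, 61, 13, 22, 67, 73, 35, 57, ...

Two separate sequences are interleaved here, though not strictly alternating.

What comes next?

Positions follow the repeating pattern AABB; grouping by letter gives 2 tracks.
Subsequence A = 43, 49, 55, 61, 67, 73: arithmetic, step +6.
Subsequence B = 4, 9, 13, 22, 35, 57: a Fibonacci-like recurrence a_n = a_{n-1} + a_{n-2}.
Position 13 falls in subsequence A as its term 7, giving 79.

79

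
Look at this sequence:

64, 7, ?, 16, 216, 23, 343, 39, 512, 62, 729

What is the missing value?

125

The terms cycle through 2 interleaved subsequences.
Track A = 64, ?, 216, 343, 512, 729: perfect cubes starting at 4³.
Track B = 7, 16, 23, 39, 62: a Fibonacci-like recurrence a_n = a_{n-1} + a_{n-2}.
The gap is track A's term 2; the rule gives 125.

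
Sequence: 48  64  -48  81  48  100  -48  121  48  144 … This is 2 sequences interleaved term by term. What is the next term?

-48

Odd-indexed and even-indexed terms follow separate rules.
Subsequence A: 48, -48, 48, -48, 48 — the oscillation 48·(−1)^(n+1).
Subsequence B: 64, 81, 100, 121, 144 — the squares 8², 9², 10², ….
Term 11 comes from subsequence A (its 6th entry): -48.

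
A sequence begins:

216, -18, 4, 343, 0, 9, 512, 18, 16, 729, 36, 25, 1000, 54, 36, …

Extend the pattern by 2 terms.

1331, 72

The terms cycle through 3 interleaved subsequences.
Track A: 216, 343, 512, 729, 1000. The cubes 6³, 7³, 8³, ….
Track B: -18, 0, 18, 36, 54. Linear: a_n = -36 + 18·n.
Track C: 4, 9, 16, 25, 36. Perfect squares starting at 2².
Position 16 → track A, term 6 = 1331.
Position 17 → track B, term 6 = 72.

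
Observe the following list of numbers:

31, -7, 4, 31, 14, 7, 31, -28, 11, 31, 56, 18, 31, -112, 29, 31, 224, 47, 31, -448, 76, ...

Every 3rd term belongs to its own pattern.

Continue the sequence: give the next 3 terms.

The terms cycle through 3 interleaved subsequences.
Subsequence A: 31, 31, 31, 31, 31, 31, 31. The constant sequence 31.
Subsequence B: -7, 14, -28, 56, -112, 224, -448. A geometric progression (common ratio -2).
Subsequence C: 4, 7, 11, 18, 29, 47, 76. Fibonacci-style (each term is the sum of the two before it).
Position 22 falls in subsequence A as its term 8, giving 31.
Position 23 → subsequence B, term 8 = 896.
Position 24 falls in subsequence C as its term 8, giving 123.

31, 896, 123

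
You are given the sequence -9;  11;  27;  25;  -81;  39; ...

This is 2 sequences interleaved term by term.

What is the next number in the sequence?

Split by position mod 2 into 2 tracks.
Subsequence A: -9, 27, -81 — a geometric progression (common ratio -3).
Subsequence B: 11, 25, 39 — arithmetic, step +14.
Position 7 → subsequence A, term 4 = 243.

243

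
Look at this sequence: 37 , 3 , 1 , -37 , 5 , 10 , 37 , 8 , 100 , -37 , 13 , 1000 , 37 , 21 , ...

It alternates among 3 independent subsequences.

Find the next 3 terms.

Read the sequence 3 terms at a time; column i is its own pattern.
Subsequence A is 37, -37, 37, -37, 37, which is alternating ±37.
Subsequence B is 3, 5, 8, 13, 21, which is Fibonacci-style (each term is the sum of the two before it).
Subsequence C is 1, 10, 100, 1000, which is geometric with ratio 10.
Position 15 falls in subsequence C as its term 5, giving 10000.
The 16th slot belongs to subsequence A; its 6th term is -37.
The 17th slot belongs to subsequence B; its 6th term is 34.

10000, -37, 34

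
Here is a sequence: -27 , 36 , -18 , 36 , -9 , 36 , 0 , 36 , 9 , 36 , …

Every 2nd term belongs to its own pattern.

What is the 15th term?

36

Odd-indexed and even-indexed terms follow separate rules.
Track A = -27, -18, -9, 0, 9: linear: a_n = -36 + 9·n.
Track B = 36, 36, 36, 36, 36: constant 36.
Position 15 → track A, term 8 = 36.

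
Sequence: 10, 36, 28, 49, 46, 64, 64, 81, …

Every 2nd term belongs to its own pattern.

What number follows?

82

Split by position mod 2 into 2 tracks.
Track A: 10, 28, 46, 64. Arithmetic with common difference +18.
Track B: 36, 49, 64, 81. Consecutive squares n² from n = 6.
Term 9 comes from track A (its 5th entry): 82.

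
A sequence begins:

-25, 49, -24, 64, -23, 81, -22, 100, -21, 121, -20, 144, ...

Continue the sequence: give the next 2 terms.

The terms cycle through 2 interleaved subsequences.
Subsequence A: -25, -24, -23, -22, -21, -20. Linear: a_n = -26 + n.
Subsequence B: 49, 64, 81, 100, 121, 144. Perfect squares starting at 7².
Position 13 → subsequence A, term 7 = -19.
Term 14 comes from subsequence B (its 7th entry): 169.

-19, 169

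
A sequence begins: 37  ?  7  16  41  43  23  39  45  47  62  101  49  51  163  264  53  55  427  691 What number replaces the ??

The slot pattern repeats as AABB (period 4), so there are 2 interleaved tracks.
Stream A = 37, ?, 41, 43, 45, 47, 49, 51, 53, 55: arithmetic with common difference +2.
Stream B = 7, 16, 23, 39, 62, 101, 163, 264, 427, 691: a Fibonacci-like recurrence a_n = a_{n-1} + a_{n-2}.
Filling stream A at index 2 by its rule yields 39.

39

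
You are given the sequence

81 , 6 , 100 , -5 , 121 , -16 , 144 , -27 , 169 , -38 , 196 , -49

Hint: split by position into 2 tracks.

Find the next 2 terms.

The terms cycle through 2 interleaved subsequences.
Subsequence A: 81, 100, 121, 144, 169, 196. Perfect squares starting at 9².
Subsequence B: 6, -5, -16, -27, -38, -49. Arithmetic, step −11.
Position 13 → subsequence A, term 7 = 225.
Position 14 → subsequence B, term 7 = -60.

225, -60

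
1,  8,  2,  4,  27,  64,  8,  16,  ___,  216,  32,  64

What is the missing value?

The slot pattern repeats as AABB (period 4), so there are 2 interleaved tracks.
Track A: 1, 8, 27, 64, ?, 216 (perfect cubes starting at 1³).
Track B: 2, 4, 8, 16, 32, 64 (successive powers of 2).
Track A's pattern makes the blank 125.

125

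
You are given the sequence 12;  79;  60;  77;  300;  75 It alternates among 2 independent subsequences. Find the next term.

1500

Positions 1, 3, 5, … form one subsequence and positions 2, 4, 6, … form another.
Track A: 12, 60, 300 (a geometric progression (common ratio 5)).
Track B: 79, 77, 75 (arithmetic with common difference −2).
The 7th slot belongs to track A; its 4th term is 1500.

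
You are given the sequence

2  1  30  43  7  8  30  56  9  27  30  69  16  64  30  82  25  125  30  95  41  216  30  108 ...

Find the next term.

Split by position mod 4 into 4 tracks.
Stream A = 2, 7, 9, 16, 25, 41: a Fibonacci-like recurrence a_n = a_{n-1} + a_{n-2}.
Stream B = 1, 8, 27, 64, 125, 216: consecutive cubes n³ from n = 1.
Stream C = 30, 30, 30, 30, 30, 30: constant 30.
Stream D = 43, 56, 69, 82, 95, 108: arithmetic, step +13.
Term 25 comes from stream A (its 7th entry): 66.

66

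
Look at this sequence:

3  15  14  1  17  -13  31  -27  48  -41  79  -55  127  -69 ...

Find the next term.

206

Odd-indexed and even-indexed terms follow separate rules.
Track A = 3, 14, 17, 31, 48, 79, 127: a Fibonacci-like recurrence a_n = a_{n-1} + a_{n-2}.
Track B = 15, 1, -13, -27, -41, -55, -69: linear: a_n = 29 − 14·n.
Position 15 falls in track A as its term 8, giving 206.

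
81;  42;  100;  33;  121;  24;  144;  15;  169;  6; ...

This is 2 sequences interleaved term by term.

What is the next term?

196

Odd-indexed and even-indexed terms follow separate rules.
Stream A is 81, 100, 121, 144, 169, which is consecutive squares n² from n = 9.
Stream B is 42, 33, 24, 15, 6, which is subtracting 9 each time.
Position 11 → stream A, term 6 = 196.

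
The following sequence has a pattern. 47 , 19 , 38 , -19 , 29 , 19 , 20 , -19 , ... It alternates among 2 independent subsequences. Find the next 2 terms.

Split by position mod 2 into 2 tracks.
Stream A is 47, 38, 29, 20, which is arithmetic with common difference −9.
Stream B is 19, -19, 19, -19, which is the oscillation 19·(−1)^(n+1).
Position 9 falls in stream A as its term 5, giving 11.
Position 10 → stream B, term 5 = 19.

11, 19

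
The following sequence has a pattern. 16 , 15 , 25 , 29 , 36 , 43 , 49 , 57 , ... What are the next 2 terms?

64, 71

Positions 1, 3, 5, … form one subsequence and positions 2, 4, 6, … form another.
Track A: 16, 25, 36, 49 (consecutive squares n² from n = 4).
Track B: 15, 29, 43, 57 (adding 14 each time).
Position 9 → track A, term 5 = 64.
Position 10 → track B, term 5 = 71.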